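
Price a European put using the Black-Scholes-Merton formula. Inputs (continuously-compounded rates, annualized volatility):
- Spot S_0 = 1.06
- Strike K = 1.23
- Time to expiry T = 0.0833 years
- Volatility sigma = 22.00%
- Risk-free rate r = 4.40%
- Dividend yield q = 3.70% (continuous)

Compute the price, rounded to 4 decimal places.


Answer: Price = 0.1690

Derivation:
d1 = (ln(S/K) + (r - q + 0.5*sigma^2) * T) / (sigma * sqrt(T)) = -2.30166783
d2 = d1 - sigma * sqrt(T) = -2.36516365
exp(-rT) = 0.99634151; exp(-qT) = 0.99692264
P = K * exp(-rT) * N(-d2) - S_0 * exp(-qT) * N(-d1)
N(-d1) = 0.98932304; N(-d2) = 0.99098895
P = 1.2300 * 0.99634151 * 0.99098895 - 1.0600 * 0.99692264 * 0.98932304 = 0.1690


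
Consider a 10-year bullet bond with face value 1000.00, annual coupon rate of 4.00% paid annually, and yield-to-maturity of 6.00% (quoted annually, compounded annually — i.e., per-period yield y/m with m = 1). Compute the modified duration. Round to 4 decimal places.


Answer: Modified duration = 7.8127

Derivation:
Coupon per period c = face * coupon_rate / m = 40.000000
Periods per year m = 1; per-period yield y/m = 0.060000
Number of cashflows N = 10
Cashflows (t years, CF_t, discount factor 1/(1+y/m)^(m*t), PV):
  t = 1.0000: CF_t = 40.000000, DF = 0.943396, PV = 37.735849
  t = 2.0000: CF_t = 40.000000, DF = 0.889996, PV = 35.599858
  t = 3.0000: CF_t = 40.000000, DF = 0.839619, PV = 33.584771
  t = 4.0000: CF_t = 40.000000, DF = 0.792094, PV = 31.683747
  t = 5.0000: CF_t = 40.000000, DF = 0.747258, PV = 29.890327
  t = 6.0000: CF_t = 40.000000, DF = 0.704961, PV = 28.198422
  t = 7.0000: CF_t = 40.000000, DF = 0.665057, PV = 26.602285
  t = 8.0000: CF_t = 40.000000, DF = 0.627412, PV = 25.096495
  t = 9.0000: CF_t = 40.000000, DF = 0.591898, PV = 23.675939
  t = 10.0000: CF_t = 1040.000000, DF = 0.558395, PV = 580.730568
Price P = sum_t PV_t = 852.798259
First compute Macaulay numerator sum_t t * PV_t:
  t * PV_t at t = 1.0000: 37.735849
  t * PV_t at t = 2.0000: 71.199715
  t * PV_t at t = 3.0000: 100.754314
  t * PV_t at t = 4.0000: 126.734986
  t * PV_t at t = 5.0000: 149.451635
  t * PV_t at t = 6.0000: 169.190530
  t * PV_t at t = 7.0000: 186.215992
  t * PV_t at t = 8.0000: 200.771959
  t * PV_t at t = 9.0000: 213.083447
  t * PV_t at t = 10.0000: 5807.305680
Macaulay duration D = 7062.444106 / 852.798259 = 8.281495
Modified duration = D / (1 + y/m) = 8.281495 / (1 + 0.060000) = 7.812731


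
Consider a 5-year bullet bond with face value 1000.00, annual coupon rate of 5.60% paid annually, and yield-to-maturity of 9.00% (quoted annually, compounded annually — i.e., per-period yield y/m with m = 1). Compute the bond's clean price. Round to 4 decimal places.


Coupon per period c = face * coupon_rate / m = 56.000000
Periods per year m = 1; per-period yield y/m = 0.090000
Number of cashflows N = 5
Cashflows (t years, CF_t, discount factor 1/(1+y/m)^(m*t), PV):
  t = 1.0000: CF_t = 56.000000, DF = 0.917431, PV = 51.376147
  t = 2.0000: CF_t = 56.000000, DF = 0.841680, PV = 47.134080
  t = 3.0000: CF_t = 56.000000, DF = 0.772183, PV = 43.242275
  t = 4.0000: CF_t = 56.000000, DF = 0.708425, PV = 39.671812
  t = 5.0000: CF_t = 1056.000000, DF = 0.649931, PV = 686.327544
Price P = sum_t PV_t = 867.751857

Answer: Price = 867.7519


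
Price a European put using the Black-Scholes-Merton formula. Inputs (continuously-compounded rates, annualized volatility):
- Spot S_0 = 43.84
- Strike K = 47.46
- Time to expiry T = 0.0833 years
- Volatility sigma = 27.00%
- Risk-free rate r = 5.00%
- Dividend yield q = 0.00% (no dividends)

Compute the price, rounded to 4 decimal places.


d1 = (ln(S/K) + (r - q + 0.5*sigma^2) * T) / (sigma * sqrt(T)) = -0.92573312
d2 = d1 - sigma * sqrt(T) = -1.00365981
exp(-rT) = 0.99584366; exp(-qT) = 1.00000000
P = K * exp(-rT) * N(-d2) - S_0 * exp(-qT) * N(-d1)
N(-d1) = 0.82270765; N(-d2) = 0.84222869
P = 47.4600 * 0.99584366 * 0.84222869 - 43.8400 * 1.00000000 * 0.82270765 = 3.7385

Answer: Price = 3.7385


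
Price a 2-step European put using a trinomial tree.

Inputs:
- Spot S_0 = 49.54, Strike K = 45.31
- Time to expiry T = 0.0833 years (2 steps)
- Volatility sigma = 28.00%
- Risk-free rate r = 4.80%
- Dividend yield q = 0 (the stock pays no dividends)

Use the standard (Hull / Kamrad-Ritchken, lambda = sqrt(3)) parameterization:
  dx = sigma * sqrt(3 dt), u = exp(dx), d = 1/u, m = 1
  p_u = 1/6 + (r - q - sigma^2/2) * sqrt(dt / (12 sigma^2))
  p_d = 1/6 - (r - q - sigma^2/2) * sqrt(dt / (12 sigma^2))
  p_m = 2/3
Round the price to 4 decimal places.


dt = T/N = 0.041650; dx = sigma*sqrt(3*dt) = 0.098975
u = exp(dx) = 1.104039; d = 1/u = 0.905765
p_u = 0.168518, p_m = 0.666667, p_d = 0.164815
Discount per step: exp(-r*dt) = 0.998003
Stock lattice S(k, j) with j the centered position index:
  k=0: S(0,+0) = 49.5400
  k=1: S(1,-1) = 44.8716; S(1,+0) = 49.5400; S(1,+1) = 54.6941
  k=2: S(2,-2) = 40.6431; S(2,-1) = 44.8716; S(2,+0) = 49.5400; S(2,+1) = 54.6941; S(2,+2) = 60.3844
Terminal payoffs V(N, j) = max(K - S_T, 0):
  V(2,-2) = 4.666857; V(2,-1) = 0.438391; V(2,+0) = 0.000000; V(2,+1) = 0.000000; V(2,+2) = 0.000000
Backward induction: V(k, j) = exp(-r*dt) * [p_u * V(k+1, j+1) + p_m * V(k+1, j) + p_d * V(k+1, j-1)]
  V(1,-1) = exp(-r*dt) * [p_u*0.000000 + p_m*0.438391 + p_d*4.666857] = 1.059309
  V(1,+0) = exp(-r*dt) * [p_u*0.000000 + p_m*0.000000 + p_d*0.438391] = 0.072109
  V(1,+1) = exp(-r*dt) * [p_u*0.000000 + p_m*0.000000 + p_d*0.000000] = 0.000000
  V(0,+0) = exp(-r*dt) * [p_u*0.000000 + p_m*0.072109 + p_d*1.059309] = 0.222218

Answer: Price = V(0,0) = 0.2222


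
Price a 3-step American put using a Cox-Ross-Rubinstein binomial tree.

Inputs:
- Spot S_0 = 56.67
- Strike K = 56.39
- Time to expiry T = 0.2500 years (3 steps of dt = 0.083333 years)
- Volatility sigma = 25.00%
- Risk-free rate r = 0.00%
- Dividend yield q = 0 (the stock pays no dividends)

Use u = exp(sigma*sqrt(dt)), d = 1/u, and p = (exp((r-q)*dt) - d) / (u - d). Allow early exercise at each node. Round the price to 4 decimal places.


dt = T/N = 0.083333
u = exp(sigma*sqrt(dt)) = 1.074837; d = 1/u = 0.930374
p = (exp((r-q)*dt) - d) / (u - d) = 0.481966
Discount per step: exp(-r*dt) = 1.000000
Stock lattice S(k, i) with i counting down-moves:
  k=0: S(0,0) = 56.6700
  k=1: S(1,0) = 60.9110; S(1,1) = 52.7243
  k=2: S(2,0) = 65.4694; S(2,1) = 56.6700; S(2,2) = 49.0533
  k=3: S(3,0) = 70.3689; S(3,1) = 60.9110; S(3,2) = 52.7243; S(3,3) = 45.6379
Terminal payoffs V(N, i) = max(K - S_T, 0):
  V(3,0) = 0.000000; V(3,1) = 0.000000; V(3,2) = 3.665714; V(3,3) = 10.752095
Backward induction: V(k, i) = exp(-r*dt) * [p * V(k+1, i) + (1-p) * V(k+1, i+1)]; then take max(V_cont, immediate exercise) for American.
  V(2,0) = exp(-r*dt) * [p*0.000000 + (1-p)*0.000000] = 0.000000; exercise = 0.000000; V(2,0) = max -> 0.000000
  V(2,1) = exp(-r*dt) * [p*0.000000 + (1-p)*3.665714] = 1.898966; exercise = 0.000000; V(2,1) = max -> 1.898966
  V(2,2) = exp(-r*dt) * [p*3.665714 + (1-p)*10.752095] = 7.336703; exercise = 7.336703; V(2,2) = max -> 7.336703
  V(1,0) = exp(-r*dt) * [p*0.000000 + (1-p)*1.898966] = 0.983730; exercise = 0.000000; V(1,0) = max -> 0.983730
  V(1,1) = exp(-r*dt) * [p*1.898966 + (1-p)*7.336703] = 4.715900; exercise = 3.665714; V(1,1) = max -> 4.715900
  V(0,0) = exp(-r*dt) * [p*0.983730 + (1-p)*4.715900] = 2.917122; exercise = 0.000000; V(0,0) = max -> 2.917122

Answer: Price = V(0,0) = 2.9171


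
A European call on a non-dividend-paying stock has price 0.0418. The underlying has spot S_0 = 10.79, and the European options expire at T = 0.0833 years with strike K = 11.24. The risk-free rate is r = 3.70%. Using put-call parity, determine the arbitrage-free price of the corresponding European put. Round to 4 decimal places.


Answer: Put price = 0.4572

Derivation:
Put-call parity: C - P = S_0 * exp(-qT) - K * exp(-rT).
S_0 * exp(-qT) = 10.7900 * 1.00000000 = 10.79000000
K * exp(-rT) = 11.2400 * 0.99692264 = 11.20541053
P = C - S*exp(-qT) + K*exp(-rT)
P = 0.0418 - 10.79000000 + 11.20541053 = 0.4572


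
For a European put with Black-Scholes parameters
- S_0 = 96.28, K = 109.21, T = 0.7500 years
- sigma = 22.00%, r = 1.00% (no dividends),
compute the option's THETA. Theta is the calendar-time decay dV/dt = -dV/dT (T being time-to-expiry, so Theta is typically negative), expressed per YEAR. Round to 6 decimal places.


d1 = -0.5267640001; d2 = -0.7172895889
phi(d1) = 0.3472609761; exp(-qT) = 1.0000000000; exp(-rT) = 0.9925280548
Theta = -S*exp(-qT)*phi(d1)*sigma/(2*sqrt(T)) + r*K*exp(-rT)*N(-d2) - q*S*exp(-qT)*N(-d1)
N(-d1) = 0.7008212573; N(-d2) = 0.7634022851; sqrt(T) = 0.8660254038
Term 1 = -96.2800 * 1.0000000000 * 0.3472609761 * 0.2200 / (2 * 0.8660254038) = -4.2467247838
Term 2 = 0.0100 * 109.2100 * 0.9925280548 * 0.7634022851 = 0.8274821879
Term 3 = 0 (no dividend yield, q = 0)
Theta = -4.2467247838 + (0.8274821879) + (0.0000000000) = -3.419243

Answer: Theta = -3.419243


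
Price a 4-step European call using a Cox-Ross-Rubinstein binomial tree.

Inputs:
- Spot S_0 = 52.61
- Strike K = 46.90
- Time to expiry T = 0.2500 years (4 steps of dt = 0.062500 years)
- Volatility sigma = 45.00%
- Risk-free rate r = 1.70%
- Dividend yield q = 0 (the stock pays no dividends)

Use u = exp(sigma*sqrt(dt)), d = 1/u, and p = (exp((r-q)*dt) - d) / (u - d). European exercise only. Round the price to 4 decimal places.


dt = T/N = 0.062500
u = exp(sigma*sqrt(dt)) = 1.119072; d = 1/u = 0.893597
p = (exp((r-q)*dt) - d) / (u - d) = 0.476619
Discount per step: exp(-r*dt) = 0.998938
Stock lattice S(k, i) with i counting down-moves:
  k=0: S(0,0) = 52.6100
  k=1: S(1,0) = 58.8744; S(1,1) = 47.0122
  k=2: S(2,0) = 65.8847; S(2,1) = 52.6100; S(2,2) = 42.0099
  k=3: S(3,0) = 73.7297; S(3,1) = 58.8744; S(3,2) = 47.0122; S(3,3) = 37.5400
  k=4: S(4,0) = 82.5089; S(4,1) = 65.8847; S(4,2) = 52.6100; S(4,3) = 42.0099; S(4,4) = 33.5456
Terminal payoffs V(N, i) = max(S_T - K, 0):
  V(4,0) = 35.608904; V(4,1) = 18.984698; V(4,2) = 5.710000; V(4,3) = 0.000000; V(4,4) = 0.000000
Backward induction: V(k, i) = exp(-r*dt) * [p * V(k+1, i) + (1-p) * V(k+1, i+1)].
  V(3,0) = exp(-r*dt) * [p*35.608904 + (1-p)*18.984698] = 26.879543
  V(3,1) = exp(-r*dt) * [p*18.984698 + (1-p)*5.710000] = 12.024196
  V(3,2) = exp(-r*dt) * [p*5.710000 + (1-p)*0.000000] = 2.718607
  V(3,3) = exp(-r*dt) * [p*0.000000 + (1-p)*0.000000] = 0.000000
  V(2,0) = exp(-r*dt) * [p*26.879543 + (1-p)*12.024196] = 19.084255
  V(2,1) = exp(-r*dt) * [p*12.024196 + (1-p)*2.718607] = 7.146234
  V(2,2) = exp(-r*dt) * [p*2.718607 + (1-p)*0.000000] = 1.294365
  V(1,0) = exp(-r*dt) * [p*19.084255 + (1-p)*7.146234] = 12.822495
  V(1,1) = exp(-r*dt) * [p*7.146234 + (1-p)*1.294365] = 4.079143
  V(0,0) = exp(-r*dt) * [p*12.822495 + (1-p)*4.079143] = 8.237637

Answer: Price = V(0,0) = 8.2376


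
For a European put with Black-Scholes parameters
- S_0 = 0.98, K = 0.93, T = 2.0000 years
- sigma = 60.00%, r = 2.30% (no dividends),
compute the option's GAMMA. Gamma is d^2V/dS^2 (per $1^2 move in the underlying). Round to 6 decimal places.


Answer: Gamma = 0.414622

Derivation:
d1 = 0.5401918514; d2 = -0.3083362860
phi(d1) = 0.3447822739; exp(-qT) = 1.0000000000; exp(-rT) = 0.9550419622
Gamma = exp(-qT) * phi(d1) / (S * sigma * sqrt(T)) = 1.0000000000 * 0.3447822739 / (0.9800 * 0.6000 * 1.4142135624) = 0.414622


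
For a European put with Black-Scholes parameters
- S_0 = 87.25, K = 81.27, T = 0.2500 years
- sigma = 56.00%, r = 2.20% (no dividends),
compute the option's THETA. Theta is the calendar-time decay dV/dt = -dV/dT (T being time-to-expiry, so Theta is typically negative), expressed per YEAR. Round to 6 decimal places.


d1 = 0.4132164868; d2 = 0.1332164868
phi(d1) = 0.3662963896; exp(-qT) = 1.0000000000; exp(-rT) = 0.9945150973
Theta = -S*exp(-qT)*phi(d1)*sigma/(2*sqrt(T)) + r*K*exp(-rT)*N(-d2) - q*S*exp(-qT)*N(-d1)
N(-d1) = 0.3397240050; N(-d2) = 0.4470110862; sqrt(T) = 0.5000000000
Term 1 = -87.2500 * 1.0000000000 * 0.3662963896 * 0.5600 / (2 * 0.5000000000) = -17.8972415959
Term 2 = 0.0220 * 81.2700 * 0.9945150973 * 0.4470110862 = 0.7948453082
Term 3 = 0 (no dividend yield, q = 0)
Theta = -17.8972415959 + (0.7948453082) + (0.0000000000) = -17.102396

Answer: Theta = -17.102396


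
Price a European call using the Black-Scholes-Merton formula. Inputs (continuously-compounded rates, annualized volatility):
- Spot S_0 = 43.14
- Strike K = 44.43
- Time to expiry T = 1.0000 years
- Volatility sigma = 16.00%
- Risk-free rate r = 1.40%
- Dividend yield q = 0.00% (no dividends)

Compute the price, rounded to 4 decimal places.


d1 = (ln(S/K) + (r - q + 0.5*sigma^2) * T) / (sigma * sqrt(T)) = -0.01665172
d2 = d1 - sigma * sqrt(T) = -0.17665172
exp(-rT) = 0.98609754; exp(-qT) = 1.00000000
C = S_0 * exp(-qT) * N(d1) - K * exp(-rT) * N(d2)
N(d1) = 0.49335723; N(d2) = 0.42989098
C = 43.1400 * 1.00000000 * 0.49335723 - 44.4300 * 0.98609754 * 0.42989098 = 2.4489

Answer: Price = 2.4489


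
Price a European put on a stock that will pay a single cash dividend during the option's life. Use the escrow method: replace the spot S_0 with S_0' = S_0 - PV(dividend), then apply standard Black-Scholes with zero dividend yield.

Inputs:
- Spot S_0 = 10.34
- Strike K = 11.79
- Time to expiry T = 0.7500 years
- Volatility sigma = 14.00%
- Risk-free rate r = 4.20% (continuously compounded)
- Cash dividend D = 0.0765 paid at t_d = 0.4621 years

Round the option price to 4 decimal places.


PV(D) = D * exp(-r * t_d) = 0.0765 * 0.98077893 = 0.07502959
S_0' = S_0 - PV(D) = 10.3400 - 0.07502959 = 10.26497041
d1 = (ln(S_0'/K) + (r + sigma^2/2)*T) / (sigma*sqrt(T)) = -0.82201932
d2 = d1 - sigma*sqrt(T) = -0.94326288
exp(-rT) = 0.96899096
N(-d1) = 0.79446705; N(-d2) = 0.82722677
P = K * exp(-rT) * N(-d2) - S_0' * N(-d1) = 11.7900 * 0.96899096 * 0.82722677 - 10.26497041 * 0.79446705 = 1.2954

Answer: Price = 1.2954


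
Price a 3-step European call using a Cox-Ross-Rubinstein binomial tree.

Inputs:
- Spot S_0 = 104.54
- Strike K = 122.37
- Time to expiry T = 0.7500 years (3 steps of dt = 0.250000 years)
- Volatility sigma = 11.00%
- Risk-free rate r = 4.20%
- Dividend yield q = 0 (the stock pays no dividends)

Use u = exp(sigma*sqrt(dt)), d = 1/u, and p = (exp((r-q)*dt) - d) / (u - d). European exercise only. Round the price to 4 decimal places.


dt = T/N = 0.250000
u = exp(sigma*sqrt(dt)) = 1.056541; d = 1/u = 0.946485
p = (exp((r-q)*dt) - d) / (u - d) = 0.582163
Discount per step: exp(-r*dt) = 0.989555
Stock lattice S(k, i) with i counting down-moves:
  k=0: S(0,0) = 104.5400
  k=1: S(1,0) = 110.4508; S(1,1) = 98.9456
  k=2: S(2,0) = 116.6957; S(2,1) = 104.5400; S(2,2) = 93.6505
  k=3: S(3,0) = 123.2938; S(3,1) = 110.4508; S(3,2) = 98.9456; S(3,3) = 88.6388
Terminal payoffs V(N, i) = max(S_T - K, 0):
  V(3,0) = 0.923757; V(3,1) = 0.000000; V(3,2) = 0.000000; V(3,3) = 0.000000
Backward induction: V(k, i) = exp(-r*dt) * [p * V(k+1, i) + (1-p) * V(k+1, i+1)].
  V(2,0) = exp(-r*dt) * [p*0.923757 + (1-p)*0.000000] = 0.532159
  V(2,1) = exp(-r*dt) * [p*0.000000 + (1-p)*0.000000] = 0.000000
  V(2,2) = exp(-r*dt) * [p*0.000000 + (1-p)*0.000000] = 0.000000
  V(1,0) = exp(-r*dt) * [p*0.532159 + (1-p)*0.000000] = 0.306567
  V(1,1) = exp(-r*dt) * [p*0.000000 + (1-p)*0.000000] = 0.000000
  V(0,0) = exp(-r*dt) * [p*0.306567 + (1-p)*0.000000] = 0.176608

Answer: Price = V(0,0) = 0.1766


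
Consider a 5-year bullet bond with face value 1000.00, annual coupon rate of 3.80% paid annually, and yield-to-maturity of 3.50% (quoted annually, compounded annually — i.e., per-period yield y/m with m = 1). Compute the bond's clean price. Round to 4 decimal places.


Answer: Price = 1013.5452

Derivation:
Coupon per period c = face * coupon_rate / m = 38.000000
Periods per year m = 1; per-period yield y/m = 0.035000
Number of cashflows N = 5
Cashflows (t years, CF_t, discount factor 1/(1+y/m)^(m*t), PV):
  t = 1.0000: CF_t = 38.000000, DF = 0.966184, PV = 36.714976
  t = 2.0000: CF_t = 38.000000, DF = 0.933511, PV = 35.473407
  t = 3.0000: CF_t = 38.000000, DF = 0.901943, PV = 34.273823
  t = 4.0000: CF_t = 38.000000, DF = 0.871442, PV = 33.114805
  t = 5.0000: CF_t = 1038.000000, DF = 0.841973, PV = 873.968147
Price P = sum_t PV_t = 1013.545157


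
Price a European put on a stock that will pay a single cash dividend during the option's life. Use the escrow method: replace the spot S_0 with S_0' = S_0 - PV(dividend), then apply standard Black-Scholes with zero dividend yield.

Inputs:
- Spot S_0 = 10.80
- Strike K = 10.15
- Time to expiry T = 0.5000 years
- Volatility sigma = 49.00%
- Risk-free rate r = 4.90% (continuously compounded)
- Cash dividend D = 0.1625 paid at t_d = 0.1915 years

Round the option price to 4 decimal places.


Answer: Price = 1.0751

Derivation:
PV(D) = D * exp(-r * t_d) = 0.1625 * 0.99066039 = 0.16098231
S_0' = S_0 - PV(D) = 10.8000 - 0.16098231 = 10.63901769
d1 = (ln(S_0'/K) + (r + sigma^2/2)*T) / (sigma*sqrt(T)) = 0.37975805
d2 = d1 - sigma*sqrt(T) = 0.03327573
exp(-rT) = 0.97579769
N(-d1) = 0.35206251; N(-d2) = 0.48672735
P = K * exp(-rT) * N(-d2) - S_0' * N(-d1) = 10.1500 * 0.97579769 * 0.48672735 - 10.63901769 * 0.35206251 = 1.0751


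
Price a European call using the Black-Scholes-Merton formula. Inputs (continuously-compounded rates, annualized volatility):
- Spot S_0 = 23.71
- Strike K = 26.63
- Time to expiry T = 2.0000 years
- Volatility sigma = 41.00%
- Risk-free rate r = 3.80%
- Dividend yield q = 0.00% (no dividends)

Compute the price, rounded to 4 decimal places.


d1 = (ln(S/K) + (r - q + 0.5*sigma^2) * T) / (sigma * sqrt(T)) = 0.22068372
d2 = d1 - sigma * sqrt(T) = -0.35914385
exp(-rT) = 0.92681621; exp(-qT) = 1.00000000
C = S_0 * exp(-qT) * N(d1) - K * exp(-rT) * N(d2)
N(d1) = 0.58733064; N(d2) = 0.35974374
C = 23.7100 * 1.00000000 * 0.58733064 - 26.6300 * 0.92681621 * 0.35974374 = 5.0467

Answer: Price = 5.0467


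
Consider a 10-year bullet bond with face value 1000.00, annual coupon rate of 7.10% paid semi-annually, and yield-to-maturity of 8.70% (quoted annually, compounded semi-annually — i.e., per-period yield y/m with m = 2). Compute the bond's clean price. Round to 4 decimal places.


Coupon per period c = face * coupon_rate / m = 35.500000
Periods per year m = 2; per-period yield y/m = 0.043500
Number of cashflows N = 20
Cashflows (t years, CF_t, discount factor 1/(1+y/m)^(m*t), PV):
  t = 0.5000: CF_t = 35.500000, DF = 0.958313, PV = 34.020125
  t = 1.0000: CF_t = 35.500000, DF = 0.918365, PV = 32.601940
  t = 1.5000: CF_t = 35.500000, DF = 0.880081, PV = 31.242875
  t = 2.0000: CF_t = 35.500000, DF = 0.843393, PV = 29.940465
  t = 2.5000: CF_t = 35.500000, DF = 0.808235, PV = 28.692348
  t = 3.0000: CF_t = 35.500000, DF = 0.774543, PV = 27.496260
  t = 3.5000: CF_t = 35.500000, DF = 0.742254, PV = 26.350034
  t = 4.0000: CF_t = 35.500000, DF = 0.711312, PV = 25.251590
  t = 4.5000: CF_t = 35.500000, DF = 0.681660, PV = 24.198936
  t = 5.0000: CF_t = 35.500000, DF = 0.653244, PV = 23.190164
  t = 5.5000: CF_t = 35.500000, DF = 0.626013, PV = 22.223444
  t = 6.0000: CF_t = 35.500000, DF = 0.599916, PV = 21.297024
  t = 6.5000: CF_t = 35.500000, DF = 0.574908, PV = 20.409222
  t = 7.0000: CF_t = 35.500000, DF = 0.550942, PV = 19.558431
  t = 7.5000: CF_t = 35.500000, DF = 0.527975, PV = 18.743106
  t = 8.0000: CF_t = 35.500000, DF = 0.505965, PV = 17.961769
  t = 8.5000: CF_t = 35.500000, DF = 0.484873, PV = 17.213003
  t = 9.0000: CF_t = 35.500000, DF = 0.464661, PV = 16.495451
  t = 9.5000: CF_t = 35.500000, DF = 0.445290, PV = 15.807811
  t = 10.0000: CF_t = 1035.500000, DF = 0.426728, PV = 441.876632
Price P = sum_t PV_t = 894.570629

Answer: Price = 894.5706


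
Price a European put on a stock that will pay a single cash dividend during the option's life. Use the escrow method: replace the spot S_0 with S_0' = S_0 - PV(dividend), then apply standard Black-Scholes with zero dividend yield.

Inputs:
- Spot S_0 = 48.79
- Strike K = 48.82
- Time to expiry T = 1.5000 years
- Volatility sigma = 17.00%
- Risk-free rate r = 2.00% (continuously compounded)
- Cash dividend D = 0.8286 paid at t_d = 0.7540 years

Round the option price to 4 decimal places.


PV(D) = D * exp(-r * t_d) = 0.8286 * 0.98503313 = 0.81619845
S_0' = S_0 - PV(D) = 48.7900 - 0.81619845 = 47.97380155
d1 = (ln(S_0'/K) + (r + sigma^2/2)*T) / (sigma*sqrt(T)) = 0.16421185
d2 = d1 - sigma*sqrt(T) = -0.04399478
exp(-rT) = 0.97044553
N(-d1) = 0.43478219; N(-d2) = 0.51754572
P = K * exp(-rT) * N(-d2) - S_0' * N(-d1) = 48.8200 * 0.97044553 * 0.51754572 - 47.97380155 * 0.43478219 = 3.6617

Answer: Price = 3.6617


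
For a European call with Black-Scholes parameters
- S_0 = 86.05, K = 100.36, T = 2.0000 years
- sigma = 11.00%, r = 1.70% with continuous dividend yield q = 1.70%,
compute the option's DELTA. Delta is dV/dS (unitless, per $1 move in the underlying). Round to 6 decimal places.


Answer: Delta = 0.175065

Derivation:
d1 = -0.9111083658; d2 = -1.0666718576
phi(d1) = 0.2634220552; exp(-qT) = 0.9665715046; exp(-rT) = 0.9665715046
N(d1) = 0.1811191395
Delta = exp(-qT) * N(d1) = 0.9665715046 * 0.1811191395 = 0.175065


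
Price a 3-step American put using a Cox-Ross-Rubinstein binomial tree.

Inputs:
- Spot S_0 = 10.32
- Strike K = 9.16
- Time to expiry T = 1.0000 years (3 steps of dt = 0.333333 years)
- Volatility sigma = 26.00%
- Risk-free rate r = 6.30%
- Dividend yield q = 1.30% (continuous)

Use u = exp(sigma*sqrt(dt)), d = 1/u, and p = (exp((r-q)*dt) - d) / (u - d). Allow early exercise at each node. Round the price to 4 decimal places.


Answer: Price = V(0,0) = 0.4003

Derivation:
dt = T/N = 0.333333
u = exp(sigma*sqrt(dt)) = 1.161963; d = 1/u = 0.860612
p = (exp((r-q)*dt) - d) / (u - d) = 0.518313
Discount per step: exp(-r*dt) = 0.979219
Stock lattice S(k, i) with i counting down-moves:
  k=0: S(0,0) = 10.3200
  k=1: S(1,0) = 11.9915; S(1,1) = 8.8815
  k=2: S(2,0) = 13.9336; S(2,1) = 10.3200; S(2,2) = 7.6435
  k=3: S(3,0) = 16.1904; S(3,1) = 11.9915; S(3,2) = 8.8815; S(3,3) = 6.5781
Terminal payoffs V(N, i) = max(K - S_T, 0):
  V(3,0) = 0.000000; V(3,1) = 0.000000; V(3,2) = 0.278480; V(3,3) = 2.581870
Backward induction: V(k, i) = exp(-r*dt) * [p * V(k+1, i) + (1-p) * V(k+1, i+1)]; then take max(V_cont, immediate exercise) for American.
  V(2,0) = exp(-r*dt) * [p*0.000000 + (1-p)*0.000000] = 0.000000; exercise = 0.000000; V(2,0) = max -> 0.000000
  V(2,1) = exp(-r*dt) * [p*0.000000 + (1-p)*0.278480] = 0.131353; exercise = 0.000000; V(2,1) = max -> 0.131353
  V(2,2) = exp(-r*dt) * [p*0.278480 + (1-p)*2.581870] = 1.359150; exercise = 1.516454; V(2,2) = max -> 1.516454
  V(1,0) = exp(-r*dt) * [p*0.000000 + (1-p)*0.131353] = 0.061956; exercise = 0.000000; V(1,0) = max -> 0.061956
  V(1,1) = exp(-r*dt) * [p*0.131353 + (1-p)*1.516454] = 0.781944; exercise = 0.278480; V(1,1) = max -> 0.781944
  V(0,0) = exp(-r*dt) * [p*0.061956 + (1-p)*0.781944] = 0.400271; exercise = 0.000000; V(0,0) = max -> 0.400271


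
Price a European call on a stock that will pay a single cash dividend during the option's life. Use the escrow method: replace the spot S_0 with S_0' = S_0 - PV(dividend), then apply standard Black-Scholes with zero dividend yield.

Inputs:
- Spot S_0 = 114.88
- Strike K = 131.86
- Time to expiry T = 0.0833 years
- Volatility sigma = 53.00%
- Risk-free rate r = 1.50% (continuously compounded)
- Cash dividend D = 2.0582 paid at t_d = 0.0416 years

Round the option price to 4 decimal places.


Answer: Price = 1.5180

Derivation:
PV(D) = D * exp(-r * t_d) = 2.0582 * 0.99937619 = 2.05691608
S_0' = S_0 - PV(D) = 114.8800 - 2.05691608 = 112.82308392
d1 = (ln(S_0'/K) + (r + sigma^2/2)*T) / (sigma*sqrt(T)) = -0.93464997
d2 = d1 - sigma*sqrt(T) = -1.08761719
exp(-rT) = 0.99875128
N(d1) = 0.17498436; N(d2) = 0.13838207
C = S_0' * N(d1) - K * exp(-rT) * N(d2) = 112.82308392 * 0.17498436 - 131.8600 * 0.99875128 * 0.13838207 = 1.5180


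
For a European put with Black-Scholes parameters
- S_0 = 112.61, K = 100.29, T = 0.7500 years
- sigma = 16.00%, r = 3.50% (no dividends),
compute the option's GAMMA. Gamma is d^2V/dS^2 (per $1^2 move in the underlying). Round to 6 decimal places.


d1 = 1.0949053280; d2 = 0.9563412634
phi(d1) = 0.2190736352; exp(-qT) = 1.0000000000; exp(-rT) = 0.9740915363
Gamma = exp(-qT) * phi(d1) / (S * sigma * sqrt(T)) = 1.0000000000 * 0.2190736352 / (112.6100 * 0.1600 * 0.8660254038) = 0.014040

Answer: Gamma = 0.014040


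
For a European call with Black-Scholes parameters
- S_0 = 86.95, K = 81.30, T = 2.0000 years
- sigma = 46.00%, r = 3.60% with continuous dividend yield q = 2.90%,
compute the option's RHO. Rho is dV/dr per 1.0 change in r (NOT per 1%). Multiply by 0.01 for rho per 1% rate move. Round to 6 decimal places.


Answer: Rho = 63.632075

Derivation:
d1 = 0.4500691994; d2 = -0.2004690393
phi(d1) = 0.3605157351; exp(-qT) = 0.9436499474; exp(-rT) = 0.9305308958
N(d2) = 0.4205568848
Rho = K*T*exp(-rT)*N(d2) = 81.3000 * 2.0000 * 0.9305308958 * 0.4205568848 = 63.632075


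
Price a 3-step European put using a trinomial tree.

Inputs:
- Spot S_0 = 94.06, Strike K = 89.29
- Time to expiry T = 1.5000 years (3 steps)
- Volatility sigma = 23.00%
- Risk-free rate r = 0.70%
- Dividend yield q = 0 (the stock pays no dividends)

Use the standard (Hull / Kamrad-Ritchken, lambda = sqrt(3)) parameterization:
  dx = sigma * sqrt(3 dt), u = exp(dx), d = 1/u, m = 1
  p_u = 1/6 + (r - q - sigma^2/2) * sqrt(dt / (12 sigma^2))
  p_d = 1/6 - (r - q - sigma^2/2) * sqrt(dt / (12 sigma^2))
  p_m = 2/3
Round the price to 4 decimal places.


dt = T/N = 0.500000; dx = sigma*sqrt(3*dt) = 0.281691
u = exp(dx) = 1.325370; d = 1/u = 0.754507
p_u = 0.149405, p_m = 0.666667, p_d = 0.183928
Discount per step: exp(-r*dt) = 0.996506
Stock lattice S(k, j) with j the centered position index:
  k=0: S(0,+0) = 94.0600
  k=1: S(1,-1) = 70.9689; S(1,+0) = 94.0600; S(1,+1) = 124.6643
  k=2: S(2,-2) = 53.5465; S(2,-1) = 70.9689; S(2,+0) = 94.0600; S(2,+1) = 124.6643; S(2,+2) = 165.2262
  k=3: S(3,-3) = 40.4012; S(3,-2) = 53.5465; S(3,-1) = 70.9689; S(3,+0) = 94.0600; S(3,+1) = 124.6643; S(3,+2) = 165.2262; S(3,+3) = 218.9858
Terminal payoffs V(N, j) = max(K - S_T, 0):
  V(3,-3) = 48.888823; V(3,-2) = 35.743511; V(3,-1) = 18.321114; V(3,+0) = 0.000000; V(3,+1) = 0.000000; V(3,+2) = 0.000000; V(3,+3) = 0.000000
Backward induction: V(k, j) = exp(-r*dt) * [p_u * V(k+1, j+1) + p_m * V(k+1, j) + p_d * V(k+1, j-1)]
  V(2,-2) = exp(-r*dt) * [p_u*18.321114 + p_m*35.743511 + p_d*48.888823] = 35.434081
  V(2,-1) = exp(-r*dt) * [p_u*0.000000 + p_m*18.321114 + p_d*35.743511] = 18.722681
  V(2,+0) = exp(-r*dt) * [p_u*0.000000 + p_m*0.000000 + p_d*18.321114] = 3.358001
  V(2,+1) = exp(-r*dt) * [p_u*0.000000 + p_m*0.000000 + p_d*0.000000] = 0.000000
  V(2,+2) = exp(-r*dt) * [p_u*0.000000 + p_m*0.000000 + p_d*0.000000] = 0.000000
  V(1,-1) = exp(-r*dt) * [p_u*3.358001 + p_m*18.722681 + p_d*35.434081] = 19.432692
  V(1,+0) = exp(-r*dt) * [p_u*0.000000 + p_m*3.358001 + p_d*18.722681] = 5.662448
  V(1,+1) = exp(-r*dt) * [p_u*0.000000 + p_m*0.000000 + p_d*3.358001] = 0.615474
  V(0,+0) = exp(-r*dt) * [p_u*0.615474 + p_m*5.662448 + p_d*19.432692] = 7.415147

Answer: Price = V(0,0) = 7.4151


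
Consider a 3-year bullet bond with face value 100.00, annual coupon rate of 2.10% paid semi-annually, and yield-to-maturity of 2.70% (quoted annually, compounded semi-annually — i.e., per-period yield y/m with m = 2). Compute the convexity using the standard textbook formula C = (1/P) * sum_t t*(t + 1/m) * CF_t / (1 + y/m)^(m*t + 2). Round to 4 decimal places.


Answer: Convexity = 9.8701

Derivation:
Coupon per period c = face * coupon_rate / m = 1.050000
Periods per year m = 2; per-period yield y/m = 0.013500
Number of cashflows N = 6
Cashflows (t years, CF_t, discount factor 1/(1+y/m)^(m*t), PV):
  t = 0.5000: CF_t = 1.050000, DF = 0.986680, PV = 1.036014
  t = 1.0000: CF_t = 1.050000, DF = 0.973537, PV = 1.022214
  t = 1.5000: CF_t = 1.050000, DF = 0.960569, PV = 1.008598
  t = 2.0000: CF_t = 1.050000, DF = 0.947774, PV = 0.995163
  t = 2.5000: CF_t = 1.050000, DF = 0.935150, PV = 0.981907
  t = 3.0000: CF_t = 101.050000, DF = 0.922694, PV = 93.238183
Price P = sum_t PV_t = 98.282079
Convexity numerator sum_t t*(t + 1/m) * CF_t / (1+y/m)^(m*t + 2):
  t = 0.5000: term = 0.504299
  t = 1.0000: term = 1.492745
  t = 1.5000: term = 2.945722
  t = 2.0000: term = 4.844141
  t = 2.5000: term = 7.169424
  t = 3.0000: term = 953.093686
Convexity = (1/P) * sum = 970.050018 / 98.282079 = 9.870060


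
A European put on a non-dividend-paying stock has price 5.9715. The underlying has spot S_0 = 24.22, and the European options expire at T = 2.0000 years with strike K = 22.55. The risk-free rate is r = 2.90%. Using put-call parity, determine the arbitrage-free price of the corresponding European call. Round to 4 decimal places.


Put-call parity: C - P = S_0 * exp(-qT) - K * exp(-rT).
S_0 * exp(-qT) = 24.2200 * 1.00000000 = 24.22000000
K * exp(-rT) = 22.5500 * 0.94364995 = 21.27930631
C = P + S*exp(-qT) - K*exp(-rT)
C = 5.9715 + 24.22000000 - 21.27930631 = 8.9122

Answer: Call price = 8.9122


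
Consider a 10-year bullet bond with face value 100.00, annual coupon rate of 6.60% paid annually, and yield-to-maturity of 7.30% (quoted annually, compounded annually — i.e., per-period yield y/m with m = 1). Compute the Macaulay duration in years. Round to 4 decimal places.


Answer: Macaulay duration = 7.5608 years

Derivation:
Coupon per period c = face * coupon_rate / m = 6.600000
Periods per year m = 1; per-period yield y/m = 0.073000
Number of cashflows N = 10
Cashflows (t years, CF_t, discount factor 1/(1+y/m)^(m*t), PV):
  t = 1.0000: CF_t = 6.600000, DF = 0.931966, PV = 6.150979
  t = 2.0000: CF_t = 6.600000, DF = 0.868561, PV = 5.732506
  t = 3.0000: CF_t = 6.600000, DF = 0.809470, PV = 5.342503
  t = 4.0000: CF_t = 6.600000, DF = 0.754399, PV = 4.979033
  t = 5.0000: CF_t = 6.600000, DF = 0.703075, PV = 4.640292
  t = 6.0000: CF_t = 6.600000, DF = 0.655242, PV = 4.324597
  t = 7.0000: CF_t = 6.600000, DF = 0.610663, PV = 4.030379
  t = 8.0000: CF_t = 6.600000, DF = 0.569118, PV = 3.756178
  t = 9.0000: CF_t = 6.600000, DF = 0.530399, PV = 3.500632
  t = 10.0000: CF_t = 106.600000, DF = 0.494314, PV = 52.693857
Price P = sum_t PV_t = 95.150955
Macaulay numerator sum_t t * PV_t:
  t * PV_t at t = 1.0000: 6.150979
  t * PV_t at t = 2.0000: 11.465011
  t * PV_t at t = 3.0000: 16.027509
  t * PV_t at t = 4.0000: 19.916134
  t * PV_t at t = 5.0000: 23.201461
  t * PV_t at t = 6.0000: 25.947580
  t * PV_t at t = 7.0000: 28.212653
  t * PV_t at t = 8.0000: 30.049424
  t * PV_t at t = 9.0000: 31.505687
  t * PV_t at t = 10.0000: 526.938566
Macaulay duration D = (sum_t t * PV_t) / P = 719.415002 / 95.150955 = 7.560775


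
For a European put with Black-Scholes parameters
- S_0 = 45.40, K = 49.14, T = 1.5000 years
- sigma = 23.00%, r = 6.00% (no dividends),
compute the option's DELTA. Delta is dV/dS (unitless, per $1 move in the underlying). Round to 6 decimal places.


Answer: Delta = -0.428842

Derivation:
d1 = 0.1793230188; d2 = -0.1023683016
phi(d1) = 0.3925792286; exp(-qT) = 1.0000000000; exp(-rT) = 0.9139311853
N(-d1) = 0.4288420367
Delta = -exp(-qT) * N(-d1) = -1.0000000000 * 0.4288420367 = -0.428842


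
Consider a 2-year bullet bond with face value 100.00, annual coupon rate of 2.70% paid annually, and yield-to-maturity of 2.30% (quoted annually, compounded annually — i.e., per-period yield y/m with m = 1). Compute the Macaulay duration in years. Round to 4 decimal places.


Answer: Macaulay duration = 1.9738 years

Derivation:
Coupon per period c = face * coupon_rate / m = 2.700000
Periods per year m = 1; per-period yield y/m = 0.023000
Number of cashflows N = 2
Cashflows (t years, CF_t, discount factor 1/(1+y/m)^(m*t), PV):
  t = 1.0000: CF_t = 2.700000, DF = 0.977517, PV = 2.639296
  t = 2.0000: CF_t = 102.700000, DF = 0.955540, PV = 98.133927
Price P = sum_t PV_t = 100.773223
Macaulay numerator sum_t t * PV_t:
  t * PV_t at t = 1.0000: 2.639296
  t * PV_t at t = 2.0000: 196.267853
Macaulay duration D = (sum_t t * PV_t) / P = 198.907149 / 100.773223 = 1.973810


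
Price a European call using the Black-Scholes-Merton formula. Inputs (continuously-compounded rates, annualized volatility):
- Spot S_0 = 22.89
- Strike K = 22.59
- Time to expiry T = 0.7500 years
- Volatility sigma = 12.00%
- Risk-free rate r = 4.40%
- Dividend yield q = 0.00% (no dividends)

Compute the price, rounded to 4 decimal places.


Answer: Price = 1.5338

Derivation:
d1 = (ln(S/K) + (r - q + 0.5*sigma^2) * T) / (sigma * sqrt(T)) = 0.49645198
d2 = d1 - sigma * sqrt(T) = 0.39252893
exp(-rT) = 0.96753856; exp(-qT) = 1.00000000
C = S_0 * exp(-qT) * N(d1) - K * exp(-rT) * N(d2)
N(d1) = 0.69021222; N(d2) = 0.65266628
C = 22.8900 * 1.00000000 * 0.69021222 - 22.5900 * 0.96753856 * 0.65266628 = 1.5338


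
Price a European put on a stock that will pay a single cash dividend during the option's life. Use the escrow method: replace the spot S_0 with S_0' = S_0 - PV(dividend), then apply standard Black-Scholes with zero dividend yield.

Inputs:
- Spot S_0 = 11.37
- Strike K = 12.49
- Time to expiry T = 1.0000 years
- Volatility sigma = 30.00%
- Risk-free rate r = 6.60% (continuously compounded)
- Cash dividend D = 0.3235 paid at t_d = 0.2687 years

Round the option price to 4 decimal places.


PV(D) = D * exp(-r * t_d) = 0.3235 * 0.98242213 = 0.31781356
S_0' = S_0 - PV(D) = 11.3700 - 0.31781356 = 11.05218644
d1 = (ln(S_0'/K) + (r + sigma^2/2)*T) / (sigma*sqrt(T)) = -0.03766683
d2 = d1 - sigma*sqrt(T) = -0.33766683
exp(-rT) = 0.93613086
N(-d1) = 0.51502334; N(-d2) = 0.63219286
P = K * exp(-rT) * N(-d2) - S_0' * N(-d1) = 12.4900 * 0.93613086 * 0.63219286 - 11.05218644 * 0.51502334 = 1.6996

Answer: Price = 1.6996


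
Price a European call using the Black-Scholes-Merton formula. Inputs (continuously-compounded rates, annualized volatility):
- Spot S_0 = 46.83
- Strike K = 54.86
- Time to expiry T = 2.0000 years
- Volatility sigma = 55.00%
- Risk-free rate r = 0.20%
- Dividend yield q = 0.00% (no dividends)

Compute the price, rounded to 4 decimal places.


Answer: Price = 11.7353

Derivation:
d1 = (ln(S/K) + (r - q + 0.5*sigma^2) * T) / (sigma * sqrt(T)) = 0.19058397
d2 = d1 - sigma * sqrt(T) = -0.58723349
exp(-rT) = 0.99600799; exp(-qT) = 1.00000000
C = S_0 * exp(-qT) * N(d1) - K * exp(-rT) * N(d2)
N(d1) = 0.57557422; N(d2) = 0.27852345
C = 46.8300 * 1.00000000 * 0.57557422 - 54.8600 * 0.99600799 * 0.27852345 = 11.7353


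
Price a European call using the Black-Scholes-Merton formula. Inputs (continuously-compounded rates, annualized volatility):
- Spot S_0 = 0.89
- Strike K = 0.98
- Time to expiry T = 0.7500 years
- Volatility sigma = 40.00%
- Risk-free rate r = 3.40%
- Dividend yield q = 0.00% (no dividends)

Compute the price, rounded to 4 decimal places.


Answer: Price = 0.0968

Derivation:
d1 = (ln(S/K) + (r - q + 0.5*sigma^2) * T) / (sigma * sqrt(T)) = -0.03126672
d2 = d1 - sigma * sqrt(T) = -0.37767688
exp(-rT) = 0.97482238; exp(-qT) = 1.00000000
C = S_0 * exp(-qT) * N(d1) - K * exp(-rT) * N(d2)
N(d1) = 0.48752842; N(d2) = 0.35283532
C = 0.8900 * 1.00000000 * 0.48752842 - 0.9800 * 0.97482238 * 0.35283532 = 0.0968


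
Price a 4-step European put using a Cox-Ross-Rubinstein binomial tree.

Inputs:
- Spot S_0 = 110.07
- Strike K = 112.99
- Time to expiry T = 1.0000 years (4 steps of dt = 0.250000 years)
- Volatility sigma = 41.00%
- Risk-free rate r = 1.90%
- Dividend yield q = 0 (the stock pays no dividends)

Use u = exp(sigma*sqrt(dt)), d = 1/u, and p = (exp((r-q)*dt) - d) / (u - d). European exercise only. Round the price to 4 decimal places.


dt = T/N = 0.250000
u = exp(sigma*sqrt(dt)) = 1.227525; d = 1/u = 0.814647
p = (exp((r-q)*dt) - d) / (u - d) = 0.460461
Discount per step: exp(-r*dt) = 0.995261
Stock lattice S(k, i) with i counting down-moves:
  k=0: S(0,0) = 110.0700
  k=1: S(1,0) = 135.1137; S(1,1) = 89.6682
  k=2: S(2,0) = 165.8554; S(2,1) = 110.0700; S(2,2) = 73.0480
  k=3: S(3,0) = 203.5917; S(3,1) = 135.1137; S(3,2) = 89.6682; S(3,3) = 59.5083
  k=4: S(4,0) = 249.9139; S(4,1) = 165.8554; S(4,2) = 110.0700; S(4,3) = 73.0480; S(4,4) = 48.4783
Terminal payoffs V(N, i) = max(K - S_T, 0):
  V(4,0) = 0.000000; V(4,1) = 0.000000; V(4,2) = 2.920000; V(4,3) = 39.942017; V(4,4) = 64.511688
Backward induction: V(k, i) = exp(-r*dt) * [p * V(k+1, i) + (1-p) * V(k+1, i+1)].
  V(3,0) = exp(-r*dt) * [p*0.000000 + (1-p)*0.000000] = 0.000000
  V(3,1) = exp(-r*dt) * [p*0.000000 + (1-p)*2.920000] = 1.567989
  V(3,2) = exp(-r*dt) * [p*2.920000 + (1-p)*39.942017] = 22.786340
  V(3,3) = exp(-r*dt) * [p*39.942017 + (1-p)*64.511688] = 52.946227
  V(2,0) = exp(-r*dt) * [p*0.000000 + (1-p)*1.567989] = 0.841983
  V(2,1) = exp(-r*dt) * [p*1.567989 + (1-p)*22.786340] = 12.954443
  V(2,2) = exp(-r*dt) * [p*22.786340 + (1-p)*52.946227] = 38.873695
  V(1,0) = exp(-r*dt) * [p*0.841983 + (1-p)*12.954443] = 7.342173
  V(1,1) = exp(-r*dt) * [p*12.954443 + (1-p)*38.873695] = 26.811241
  V(0,0) = exp(-r*dt) * [p*7.342173 + (1-p)*26.811241] = 17.761930

Answer: Price = V(0,0) = 17.7619


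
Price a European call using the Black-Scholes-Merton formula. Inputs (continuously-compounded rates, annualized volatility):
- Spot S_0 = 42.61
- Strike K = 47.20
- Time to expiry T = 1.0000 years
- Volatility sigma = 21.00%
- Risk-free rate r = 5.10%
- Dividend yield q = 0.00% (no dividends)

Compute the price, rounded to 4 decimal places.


Answer: Price = 2.6436

Derivation:
d1 = (ln(S/K) + (r - q + 0.5*sigma^2) * T) / (sigma * sqrt(T)) = -0.13930917
d2 = d1 - sigma * sqrt(T) = -0.34930917
exp(-rT) = 0.95027867; exp(-qT) = 1.00000000
C = S_0 * exp(-qT) * N(d1) - K * exp(-rT) * N(d2)
N(d1) = 0.44460292; N(d2) = 0.36342861
C = 42.6100 * 1.00000000 * 0.44460292 - 47.2000 * 0.95027867 * 0.36342861 = 2.6436


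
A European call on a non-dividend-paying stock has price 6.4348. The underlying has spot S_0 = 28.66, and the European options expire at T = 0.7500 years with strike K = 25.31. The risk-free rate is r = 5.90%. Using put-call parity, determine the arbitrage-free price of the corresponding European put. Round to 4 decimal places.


Answer: Put price = 1.9893

Derivation:
Put-call parity: C - P = S_0 * exp(-qT) - K * exp(-rT).
S_0 * exp(-qT) = 28.6600 * 1.00000000 = 28.66000000
K * exp(-rT) = 25.3100 * 0.95671475 = 24.21445029
P = C - S*exp(-qT) + K*exp(-rT)
P = 6.4348 - 28.66000000 + 24.21445029 = 1.9893


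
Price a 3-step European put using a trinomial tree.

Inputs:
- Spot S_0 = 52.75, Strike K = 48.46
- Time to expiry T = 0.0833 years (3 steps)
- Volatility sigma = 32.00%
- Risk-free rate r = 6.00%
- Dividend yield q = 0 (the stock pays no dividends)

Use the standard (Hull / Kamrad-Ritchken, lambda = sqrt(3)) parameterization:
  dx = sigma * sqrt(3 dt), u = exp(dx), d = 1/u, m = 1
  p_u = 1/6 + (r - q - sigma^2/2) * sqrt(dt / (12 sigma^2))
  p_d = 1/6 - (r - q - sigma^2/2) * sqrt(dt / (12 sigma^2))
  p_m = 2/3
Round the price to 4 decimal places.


dt = T/N = 0.027767; dx = sigma*sqrt(3*dt) = 0.092358
u = exp(dx) = 1.096757; d = 1/u = 0.911779
p_u = 0.167989, p_m = 0.666667, p_d = 0.165344
Discount per step: exp(-r*dt) = 0.998335
Stock lattice S(k, j) with j the centered position index:
  k=0: S(0,+0) = 52.7500
  k=1: S(1,-1) = 48.0963; S(1,+0) = 52.7500; S(1,+1) = 57.8539
  k=2: S(2,-2) = 43.8532; S(2,-1) = 48.0963; S(2,+0) = 52.7500; S(2,+1) = 57.8539; S(2,+2) = 63.4517
  k=3: S(3,-3) = 39.9845; S(3,-2) = 43.8532; S(3,-1) = 48.0963; S(3,+0) = 52.7500; S(3,+1) = 57.8539; S(3,+2) = 63.4517; S(3,+3) = 69.5911
Terminal payoffs V(N, j) = max(K - S_T, 0):
  V(3,-3) = 8.475532; V(3,-2) = 4.606758; V(3,-1) = 0.363654; V(3,+0) = 0.000000; V(3,+1) = 0.000000; V(3,+2) = 0.000000; V(3,+3) = 0.000000
Backward induction: V(k, j) = exp(-r*dt) * [p_u * V(k+1, j+1) + p_m * V(k+1, j) + p_d * V(k+1, j-1)]
  V(2,-2) = exp(-r*dt) * [p_u*0.363654 + p_m*4.606758 + p_d*8.475532] = 4.526093
  V(2,-1) = exp(-r*dt) * [p_u*0.000000 + p_m*0.363654 + p_d*4.606758] = 1.002464
  V(2,+0) = exp(-r*dt) * [p_u*0.000000 + p_m*0.000000 + p_d*0.363654] = 0.060028
  V(2,+1) = exp(-r*dt) * [p_u*0.000000 + p_m*0.000000 + p_d*0.000000] = 0.000000
  V(2,+2) = exp(-r*dt) * [p_u*0.000000 + p_m*0.000000 + p_d*0.000000] = 0.000000
  V(1,-1) = exp(-r*dt) * [p_u*0.060028 + p_m*1.002464 + p_d*4.526093] = 1.424380
  V(1,+0) = exp(-r*dt) * [p_u*0.000000 + p_m*0.060028 + p_d*1.002464] = 0.205427
  V(1,+1) = exp(-r*dt) * [p_u*0.000000 + p_m*0.000000 + p_d*0.060028] = 0.009909
  V(0,+0) = exp(-r*dt) * [p_u*0.009909 + p_m*0.205427 + p_d*1.424380] = 0.373506

Answer: Price = V(0,0) = 0.3735
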